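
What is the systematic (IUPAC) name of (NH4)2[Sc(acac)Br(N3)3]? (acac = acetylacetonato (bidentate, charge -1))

ammonium (acetylacetonato)triazidobromoscandate(III)

The 2 ammonium counter-ions carry a total charge of +2, so each complex ion is 2−.
Ligand charges: 1×acetylacetonato (-1 each), 1×bromo (-1 each), 3×azido (-1 each); total -5. So Sc + (-5) = 2−, giving Sc = +3.
Ligands are named alphabetically: acetylacetonato before azido before bromo.
The complex ion is anionic, so scandium takes the -ate form scandate(III).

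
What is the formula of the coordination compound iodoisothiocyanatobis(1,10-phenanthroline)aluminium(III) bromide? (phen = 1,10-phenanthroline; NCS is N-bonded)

[AlI(NCS)(phen)2]Br

Ligands: 2 1,10-phenanthroline (phen, neutral), 1 iodo (I, -1), 1 isothiocyanato (NCS, -1). Ligand charge sum = -2.
Charge balance with bromide (-1) requires 1 complex ion per 1 bromide.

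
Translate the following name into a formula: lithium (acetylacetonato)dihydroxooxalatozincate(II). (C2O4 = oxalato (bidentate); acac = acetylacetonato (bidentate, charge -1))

Li3[Zn(acac)(C2O4)(OH)2]

Ligands: 1 oxalato (C2O4, -2), 1 acetylacetonato (acac, -1), 2 hydroxo (OH, -1). Ligand charge sum = -5.
Charge balance with lithium (+1) requires 1 complex ion per 3 lithium.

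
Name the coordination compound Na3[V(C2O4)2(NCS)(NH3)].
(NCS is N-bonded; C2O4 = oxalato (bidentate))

The 3 sodium counter-ions carry a total charge of +3, so each complex ion is 3−.
Ligand charges: 1×isothiocyanato (-1 each), 1×ammine (neutral), 2×oxalato (-2 each); total -5. So V + (-5) = 3−, giving V = +2.
The complex ion is anionic, so vanadium takes the -ate form vanadate(II).

sodium ammineisothiocyanatodioxalatovanadate(II)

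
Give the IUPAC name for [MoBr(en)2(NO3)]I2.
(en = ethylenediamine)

The 2 iodide counter-ions carry a total charge of -2, so each complex ion is 2+.
Ligand charges: 2×ethylenediamine (neutral), 1×nitrato (-1 each), 1×bromo (-1 each); total -2. So Mo + (-2) = 2+, giving Mo = +4.
Ligands are named alphabetically: bromo before ethylenediamine before nitrato.

bromobis(ethylenediamine)nitratomolybdenum(IV) iodide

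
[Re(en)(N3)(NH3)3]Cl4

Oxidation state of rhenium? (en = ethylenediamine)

+5

4 chloride outside the brackets (-1 each) → the complex ion is 4+.
Ligand charges: 1×en neutral; 1×N3 = -1; 3×NH3 neutral; sum -1.
Re + (-1) = 4+ ⇒ Re is +5.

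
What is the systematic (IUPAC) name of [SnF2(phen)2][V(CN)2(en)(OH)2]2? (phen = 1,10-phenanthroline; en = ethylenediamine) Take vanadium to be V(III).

difluorobis(1,10-phenanthroline)tin(IV) dicyano(ethylenediamine)dihydroxovanadate(III)

Both ions are complex: the cation is named first with the plain metal name, the anion second with the -ate form; each ion's ligands are alphabetised independently.
V is given as +3; the anion's ligand charges sum to -4, so the complex anion is 1−.
With 2 anions per cation, the cation must be 2×1 = 2+.
Cation: ligand charges sum to -2; for the ion to be 2+, Sn = +4.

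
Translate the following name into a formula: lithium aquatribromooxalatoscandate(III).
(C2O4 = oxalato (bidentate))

Li2[ScBr3(C2O4)(H2O)]

Ligands: 1 aqua (H2O, neutral), 1 oxalato (C2O4, -2), 3 bromo (Br, -1). Ligand charge sum = -5.
With Sc in oxidation state +3, the complex ion is [Sc...]^2−.
Charge balance with lithium (+1) requires 1 complex ion per 2 lithium.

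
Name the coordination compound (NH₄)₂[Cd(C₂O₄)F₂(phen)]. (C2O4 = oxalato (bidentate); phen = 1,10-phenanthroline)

The 2 ammonium counter-ions carry a total charge of +2, so each complex ion is 2−.
Ligand charges: 2×fluoro (-1 each), 1×oxalato (-2 each), 1×1,10-phenanthroline (neutral); total -4. So Cd + (-4) = 2−, giving Cd = +2.
Ligands are named alphabetically: fluoro before oxalato before phenanthroline.
The complex ion is anionic, so cadmium takes the -ate form cadmate(II).

ammonium difluorooxalato(1,10-phenanthroline)cadmate(II)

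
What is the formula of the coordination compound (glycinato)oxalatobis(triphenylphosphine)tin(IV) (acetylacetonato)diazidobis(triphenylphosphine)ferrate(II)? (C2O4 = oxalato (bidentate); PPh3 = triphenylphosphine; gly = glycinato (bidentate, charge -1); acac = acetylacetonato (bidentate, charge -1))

[Sn(C2O4)(gly)(PPh3)2][Fe(acac)(N3)2(PPh3)2]

Cation [Sn…]: ligand charges -3, Sn(IV) ⇒ ion charge 1+.
Anion [Fe…]: ligand charges -3, Fe(II) ⇒ ion charge 1−.
One 1+ cation balances one 1− anion.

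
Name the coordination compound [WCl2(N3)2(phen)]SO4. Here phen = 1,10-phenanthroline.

The 1 sulfate counter-ion carries a total charge of -2, so each complex ion is 2+.
Ligand charges: 2×chloro (-1 each), 2×azido (-1 each), 1×1,10-phenanthroline (neutral); total -4. So W + (-4) = 2+, giving W = +6.
Ligands are named alphabetically: azido before chloro before phenanthroline.

diazidodichloro(1,10-phenanthroline)tungsten(VI) sulfate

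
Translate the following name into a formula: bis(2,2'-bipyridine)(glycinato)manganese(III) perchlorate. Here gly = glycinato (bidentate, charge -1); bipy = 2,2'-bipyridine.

[Mn(bipy)2(gly)](ClO4)2

Ligands: 1 glycinato (gly, -1), 2 2,2'-bipyridine (bipy, neutral). Ligand charge sum = -1.
With Mn in oxidation state +3, the complex ion is [Mn...]^2+.
Charge balance with perchlorate (-1) requires 1 complex ion per 2 perchlorate.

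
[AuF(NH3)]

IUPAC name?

There is no counter-ion, so the complex is neutral overall.
Ligand charges: 1×ammine (neutral), 1×fluoro (-1 each); total -1. So Au + (-1) = 0, giving Au = +1.
Ligands are named alphabetically: ammine before fluoro.

amminefluorogold(I)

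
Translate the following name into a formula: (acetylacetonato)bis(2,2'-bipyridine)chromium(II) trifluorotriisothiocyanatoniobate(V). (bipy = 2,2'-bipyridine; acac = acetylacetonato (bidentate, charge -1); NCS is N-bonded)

Cation [Cr…]: ligand charges -1, Cr(II) ⇒ ion charge 1+.
Anion [Nb…]: ligand charges -6, Nb(V) ⇒ ion charge 1−.
One 1+ cation balances one 1− anion.

[Cr(acac)(bipy)2][NbF3(NCS)3]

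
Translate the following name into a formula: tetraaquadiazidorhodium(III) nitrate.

[Rh(H2O)4(N3)2]NO3

Ligands: 2 azido (N3, -1), 4 aqua (H2O, neutral). Ligand charge sum = -2.
Charge balance with nitrate (-1) requires 1 complex ion per 1 nitrate.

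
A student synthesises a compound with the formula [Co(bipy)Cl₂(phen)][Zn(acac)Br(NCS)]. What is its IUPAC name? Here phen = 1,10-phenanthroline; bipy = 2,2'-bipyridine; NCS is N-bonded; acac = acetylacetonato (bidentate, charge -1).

Zinc is always +2 in its complexes; the anion's ligand charges sum to -3, so the complex anion is 1−.
A 1:1 salt means the cation carries the equal and opposite charge, 1+.
Cation: ligand charges sum to -2; for the ion to be 1+, Co = +3.

(2,2'-bipyridine)dichloro(1,10-phenanthroline)cobalt(III) (acetylacetonato)bromoisothiocyanatozincate(II)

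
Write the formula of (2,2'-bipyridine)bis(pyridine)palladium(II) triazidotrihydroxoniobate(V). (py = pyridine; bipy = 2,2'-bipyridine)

Cation [Pd…]: ligand charges 0, Pd(II) ⇒ ion charge 2+.
Anion [Nb…]: ligand charges -6, Nb(V) ⇒ ion charge 1−.
One 2+ cation requires 2 of the 1− anion.

[Pd(bipy)(py)2][Nb(N3)3(OH)3]2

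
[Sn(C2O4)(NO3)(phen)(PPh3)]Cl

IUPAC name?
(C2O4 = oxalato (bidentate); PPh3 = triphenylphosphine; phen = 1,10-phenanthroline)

nitratooxalato(1,10-phenanthroline)(triphenylphosphine)tin(IV) chloride

The 1 chloride counter-ion carries a total charge of -1, so each complex ion is 1+.
Ligand charges: 1×oxalato (-2 each), 1×triphenylphosphine (neutral), 1×nitrato (-1 each), 1×1,10-phenanthroline (neutral); total -3. So Sn + (-3) = 1+, giving Sn = +4.
Ligands are named alphabetically: nitrato before oxalato before phenanthroline before triphenylphosphine.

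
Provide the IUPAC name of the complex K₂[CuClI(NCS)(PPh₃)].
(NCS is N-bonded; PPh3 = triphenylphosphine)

potassium chloroiodoisothiocyanato(triphenylphosphine)cuprate(I)

The 2 potassium counter-ions carry a total charge of +2, so each complex ion is 2−.
Ligand charges: 1×iodo (-1 each), 1×chloro (-1 each), 1×isothiocyanato (-1 each), 1×triphenylphosphine (neutral); total -3. So Cu + (-3) = 2−, giving Cu = +1.
Ligands are named alphabetically: chloro before iodo before isothiocyanato before triphenylphosphine.
The complex ion is anionic, so copper takes the -ate form cuprate(I).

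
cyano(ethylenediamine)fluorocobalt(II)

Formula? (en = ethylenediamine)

[Co(CN)(en)F]

Ligands: 1 ethylenediamine (en, neutral), 1 cyano (CN, -1), 1 fluoro (F, -1). Ligand charge sum = -2.
With Co in oxidation state +2, the complex ion is [Co...].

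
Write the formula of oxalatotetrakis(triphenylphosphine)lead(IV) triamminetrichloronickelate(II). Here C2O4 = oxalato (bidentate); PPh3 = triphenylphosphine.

[Pb(C2O4)(PPh3)4][NiCl3(NH3)3]2

Cation [Pb…]: ligand charges -2, Pb(IV) ⇒ ion charge 2+.
Anion [Ni…]: ligand charges -3, Ni(II) ⇒ ion charge 1−.
One 2+ cation requires 2 of the 1− anion.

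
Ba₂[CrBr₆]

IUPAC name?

The 2 barium counter-ions carry a total charge of +4, so each complex ion is 4−.
Ligand charges: 6×bromo (-1 each); total -6. So Cr + (-6) = 4−, giving Cr = +2.
The complex ion is anionic, so chromium takes the -ate form chromate(II).

barium hexabromochromate(II)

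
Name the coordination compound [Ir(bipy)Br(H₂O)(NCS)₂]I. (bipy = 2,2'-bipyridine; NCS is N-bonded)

The 1 iodide counter-ion carries a total charge of -1, so each complex ion is 1+.
Ligand charges: 1×2,2'-bipyridine (neutral), 1×aqua (neutral), 2×isothiocyanato (-1 each), 1×bromo (-1 each); total -3. So Ir + (-3) = 1+, giving Ir = +4.
Ligands are named alphabetically: aqua before bipyridine before bromo before isothiocyanato.

aqua(2,2'-bipyridine)bromodiisothiocyanatoiridium(IV) iodide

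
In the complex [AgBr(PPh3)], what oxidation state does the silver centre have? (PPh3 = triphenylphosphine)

+1

No counter-ion: the bracketed complex is neutral.
Ligand charges: 1×Br = -1; 1×PPh3 neutral; sum -1.
Ag + (-1) = 0 ⇒ Ag is +1.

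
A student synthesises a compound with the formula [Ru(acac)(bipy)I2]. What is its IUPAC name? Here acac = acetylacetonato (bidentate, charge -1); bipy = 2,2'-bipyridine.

(acetylacetonato)(2,2'-bipyridine)diiodoruthenium(III)

There is no counter-ion, so the complex is neutral overall.
Ligand charges: 2×iodo (-1 each), 1×acetylacetonato (-1 each), 1×2,2'-bipyridine (neutral); total -3. So Ru + (-3) = 0, giving Ru = +3.
Ligands are named alphabetically: acetylacetonato before bipyridine before iodo.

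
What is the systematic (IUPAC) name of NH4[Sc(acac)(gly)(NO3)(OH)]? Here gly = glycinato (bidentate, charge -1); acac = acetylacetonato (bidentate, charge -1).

ammonium (acetylacetonato)(glycinato)hydroxonitratoscandate(III)

The 1 ammonium counter-ion carries a total charge of +1, so each complex ion is 1−.
Ligand charges: 1×glycinato (-1 each), 1×hydroxo (-1 each), 1×nitrato (-1 each), 1×acetylacetonato (-1 each); total -4. So Sc + (-4) = 1−, giving Sc = +3.
Ligands are named alphabetically: acetylacetonato before glycinato before hydroxo before nitrato.
The complex ion is anionic, so scandium takes the -ate form scandate(III).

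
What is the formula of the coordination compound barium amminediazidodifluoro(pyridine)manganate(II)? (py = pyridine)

Ba[MnF2(N3)2(NH3)(py)]

Ligands: 2 fluoro (F, -1), 1 ammine (NH3, neutral), 1 pyridine (py, neutral), 2 azido (N3, -1). Ligand charge sum = -4.
Charge balance with barium (+2) requires 1 complex ion per 1 barium.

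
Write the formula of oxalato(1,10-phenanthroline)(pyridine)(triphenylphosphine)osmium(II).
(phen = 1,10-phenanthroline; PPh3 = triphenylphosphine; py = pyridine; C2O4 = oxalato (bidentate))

[Os(C2O4)(phen)(PPh3)(py)]

Ligands: 1 1,10-phenanthroline (phen, neutral), 1 triphenylphosphine (PPh3, neutral), 1 pyridine (py, neutral), 1 oxalato (C2O4, -2). Ligand charge sum = -2.
With Os in oxidation state +2, the complex ion is [Os...].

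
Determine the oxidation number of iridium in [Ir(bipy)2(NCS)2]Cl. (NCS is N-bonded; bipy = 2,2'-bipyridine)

1 chloride outside the brackets (-1 each) → the complex ion is 1+.
Ligand charges: 2×NCS = -2; 2×bipy neutral; sum -2.
Ir + (-2) = 1+ ⇒ Ir is +3.

+3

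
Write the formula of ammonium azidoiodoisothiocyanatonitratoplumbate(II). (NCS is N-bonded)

(NH4)2[PbI(N3)(NCS)(NO3)]

Ligands: 1 isothiocyanato (NCS, -1), 1 nitrato (NO3, -1), 1 iodo (I, -1), 1 azido (N3, -1). Ligand charge sum = -4.
With Pb in oxidation state +2, the complex ion is [Pb...]^2−.
Charge balance with ammonium (+1) requires 1 complex ion per 2 ammonium.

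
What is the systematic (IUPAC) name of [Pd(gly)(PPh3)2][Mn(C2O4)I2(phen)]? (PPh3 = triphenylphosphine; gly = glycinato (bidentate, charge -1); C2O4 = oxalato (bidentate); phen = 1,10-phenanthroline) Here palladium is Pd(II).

(glycinato)bis(triphenylphosphine)palladium(II) diiodooxalato(1,10-phenanthroline)manganate(III)

Both ions are complex: the cation is named first with the plain metal name, the anion second with the -ate form; each ion's ligands are alphabetised independently.
Pd is given as +2; the cation's ligand charges sum to -1, so the complex cation is 1+.
A 1:1 salt means the anion carries the equal and opposite charge, 1−.
Anion: ligand charges sum to -4; for the ion to be 1−, Mn = +3.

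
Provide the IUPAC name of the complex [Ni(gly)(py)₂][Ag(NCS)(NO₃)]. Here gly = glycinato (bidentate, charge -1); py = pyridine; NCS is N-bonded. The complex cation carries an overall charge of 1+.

The complex cation is given as 1+; its ligand charges sum to -1, so Ni = +2.
A 1:1 salt means the anion carries the equal and opposite charge, 1−.
Anion: ligand charges sum to -2; for the ion to be 1−, Ag = +1.

(glycinato)bis(pyridine)nickel(II) isothiocyanatonitratoargentate(I)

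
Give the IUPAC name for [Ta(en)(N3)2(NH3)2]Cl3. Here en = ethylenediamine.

diamminediazido(ethylenediamine)tantalum(V) chloride

The 3 chloride counter-ions carry a total charge of -3, so each complex ion is 3+.
Ligand charges: 2×ammine (neutral), 1×ethylenediamine (neutral), 2×azido (-1 each); total -2. So Ta + (-2) = 3+, giving Ta = +5.
Ligands are named alphabetically: ammine before azido before ethylenediamine.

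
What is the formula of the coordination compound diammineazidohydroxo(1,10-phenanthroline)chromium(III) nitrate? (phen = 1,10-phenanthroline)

Ligands: 1 azido (N3, -1), 2 ammine (NH3, neutral), 1 1,10-phenanthroline (phen, neutral), 1 hydroxo (OH, -1). Ligand charge sum = -2.
With Cr in oxidation state +3, the complex ion is [Cr...]^1+.
Charge balance with nitrate (-1) requires 1 complex ion per 1 nitrate.

[Cr(N3)(NH3)2(OH)(phen)]NO3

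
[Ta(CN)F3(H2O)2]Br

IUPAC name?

diaquacyanotrifluorotantalum(V) bromide

The 1 bromide counter-ion carries a total charge of -1, so each complex ion is 1+.
Ligand charges: 3×fluoro (-1 each), 2×aqua (neutral), 1×cyano (-1 each); total -4. So Ta + (-4) = 1+, giving Ta = +5.
Ligands are named alphabetically: aqua before cyano before fluoro.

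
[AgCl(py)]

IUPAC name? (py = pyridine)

There is no counter-ion, so the complex is neutral overall.
Ligand charges: 1×chloro (-1 each), 1×pyridine (neutral); total -1. So Ag + (-1) = 0, giving Ag = +1.
Ligands are named alphabetically: chloro before pyridine.

chloro(pyridine)silver(I)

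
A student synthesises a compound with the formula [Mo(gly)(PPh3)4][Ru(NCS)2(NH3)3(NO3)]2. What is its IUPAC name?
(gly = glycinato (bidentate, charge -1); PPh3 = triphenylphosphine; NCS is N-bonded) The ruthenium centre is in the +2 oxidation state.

(glycinato)tetrakis(triphenylphosphine)molybdenum(III) triamminediisothiocyanatonitratoruthenate(II)

Ru is given as +2; the anion's ligand charges sum to -3, so the complex anion is 1−.
With 2 anions per cation, the cation must be 2×1 = 2+.
Cation: ligand charges sum to -1; for the ion to be 2+, Mo = +3.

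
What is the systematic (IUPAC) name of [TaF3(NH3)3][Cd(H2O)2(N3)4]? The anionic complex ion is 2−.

Both ions are complex: the cation is named first with the plain metal name, the anion second with the -ate form; each ion's ligands are alphabetised independently.
The complex anion is given as 2−; its ligand charges sum to -4, so Cd = +2.
A 1:1 salt means the cation carries the equal and opposite charge, 2+.
Cation: ligand charges sum to -3; for the ion to be 2+, Ta = +5.

triamminetrifluorotantalum(V) diaquatetraazidocadmate(II)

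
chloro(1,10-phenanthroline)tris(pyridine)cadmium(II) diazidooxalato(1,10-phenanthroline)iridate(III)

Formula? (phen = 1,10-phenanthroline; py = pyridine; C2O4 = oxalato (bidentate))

Cation [Cd…]: ligand charges -1, Cd(II) ⇒ ion charge 1+.
Anion [Ir…]: ligand charges -4, Ir(III) ⇒ ion charge 1−.
One 1+ cation balances one 1− anion.

[CdCl(phen)(py)3][Ir(C2O4)(N3)2(phen)]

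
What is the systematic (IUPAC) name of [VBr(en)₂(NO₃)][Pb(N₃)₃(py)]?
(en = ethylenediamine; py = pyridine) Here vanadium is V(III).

V is given as +3; the cation's ligand charges sum to -2, so the complex cation is 1+.
A 1:1 salt means the anion carries the equal and opposite charge, 1−.
Anion: ligand charges sum to -3; for the ion to be 1−, Pb = +2.

bromobis(ethylenediamine)nitratovanadium(III) triazido(pyridine)plumbate(II)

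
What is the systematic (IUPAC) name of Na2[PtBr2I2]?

The 2 sodium counter-ions carry a total charge of +2, so each complex ion is 2−.
Ligand charges: 2×iodo (-1 each), 2×bromo (-1 each); total -4. So Pt + (-4) = 2−, giving Pt = +2.
Ligands are named alphabetically: bromo before iodo.
The complex ion is anionic, so platinum takes the -ate form platinate(II).

sodium dibromodiiodoplatinate(II)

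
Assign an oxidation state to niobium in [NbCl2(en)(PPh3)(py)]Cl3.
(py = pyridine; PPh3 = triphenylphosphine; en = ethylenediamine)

+5

3 chloride outside the brackets (-1 each) → the complex ion is 3+.
Ligand charges: 1×py neutral; 2×Cl = -2; 1×PPh3 neutral; 1×en neutral; sum -2.
Nb + (-2) = 3+ ⇒ Nb is +5.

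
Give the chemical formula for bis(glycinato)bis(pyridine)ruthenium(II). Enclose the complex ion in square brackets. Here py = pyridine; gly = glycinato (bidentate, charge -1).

[Ru(gly)2(py)2]

Ligands: 2 pyridine (py, neutral), 2 glycinato (gly, -1). Ligand charge sum = -2.
With Ru in oxidation state +2, the complex ion is [Ru...].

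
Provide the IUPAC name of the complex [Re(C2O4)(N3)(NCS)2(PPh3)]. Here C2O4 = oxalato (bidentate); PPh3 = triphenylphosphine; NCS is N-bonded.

azidodiisothiocyanatooxalato(triphenylphosphine)rhenium(V)

There is no counter-ion, so the complex is neutral overall.
Ligand charges: 1×oxalato (-2 each), 1×triphenylphosphine (neutral), 2×isothiocyanato (-1 each), 1×azido (-1 each); total -5. So Re + (-5) = 0, giving Re = +5.
Ligands are named alphabetically: azido before isothiocyanato before oxalato before triphenylphosphine.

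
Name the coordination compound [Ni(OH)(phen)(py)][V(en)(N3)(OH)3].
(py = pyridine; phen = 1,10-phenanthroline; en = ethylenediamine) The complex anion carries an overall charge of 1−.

Both ions are complex: the cation is named first with the plain metal name, the anion second with the -ate form; each ion's ligands are alphabetised independently.
The complex anion is given as 1−; its ligand charges sum to -4, so V = +3.
A 1:1 salt means the cation carries the equal and opposite charge, 1+.
Cation: ligand charges sum to -1; for the ion to be 1+, Ni = +2.

hydroxo(1,10-phenanthroline)(pyridine)nickel(II) azido(ethylenediamine)trihydroxovanadate(III)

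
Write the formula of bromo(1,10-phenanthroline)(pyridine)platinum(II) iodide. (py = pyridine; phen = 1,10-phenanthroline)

Ligands: 1 pyridine (py, neutral), 1 1,10-phenanthroline (phen, neutral), 1 bromo (Br, -1). Ligand charge sum = -1.
Charge balance with iodide (-1) requires 1 complex ion per 1 iodide.

[PtBr(phen)(py)]I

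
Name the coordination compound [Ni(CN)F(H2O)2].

diaquacyanofluoronickel(II)

There is no counter-ion, so the complex is neutral overall.
Ligand charges: 1×fluoro (-1 each), 1×cyano (-1 each), 2×aqua (neutral); total -2. So Ni + (-2) = 0, giving Ni = +2.
Ligands are named alphabetically: aqua before cyano before fluoro.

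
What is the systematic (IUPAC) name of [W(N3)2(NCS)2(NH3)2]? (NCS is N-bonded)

diamminediazidodiisothiocyanatotungsten(IV)

There is no counter-ion, so the complex is neutral overall.
Ligand charges: 2×ammine (neutral), 2×azido (-1 each), 2×isothiocyanato (-1 each); total -4. So W + (-4) = 0, giving W = +4.
Ligands are named alphabetically: ammine before azido before isothiocyanato.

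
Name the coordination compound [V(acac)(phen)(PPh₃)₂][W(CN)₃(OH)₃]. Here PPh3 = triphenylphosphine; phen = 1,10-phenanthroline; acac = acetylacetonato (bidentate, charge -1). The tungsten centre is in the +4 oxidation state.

W is given as +4; the anion's ligand charges sum to -6, so the complex anion is 2−.
A 1:1 salt means the cation carries the equal and opposite charge, 2+.
Cation: ligand charges sum to -1; for the ion to be 2+, V = +3.

(acetylacetonato)(1,10-phenanthroline)bis(triphenylphosphine)vanadium(III) tricyanotrihydroxotungstate(IV)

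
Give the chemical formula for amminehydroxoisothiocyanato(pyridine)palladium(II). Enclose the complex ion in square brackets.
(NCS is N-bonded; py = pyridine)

[Pd(NCS)(NH3)(OH)(py)]

Ligands: 1 ammine (NH3, neutral), 1 isothiocyanato (NCS, -1), 1 pyridine (py, neutral), 1 hydroxo (OH, -1). Ligand charge sum = -2.
With Pd in oxidation state +2, the complex ion is [Pd...].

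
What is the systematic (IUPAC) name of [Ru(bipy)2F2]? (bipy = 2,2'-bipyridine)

There is no counter-ion, so the complex is neutral overall.
Ligand charges: 2×2,2'-bipyridine (neutral), 2×fluoro (-1 each); total -2. So Ru + (-2) = 0, giving Ru = +2.
Ligands are named alphabetically: bipyridine before fluoro.

bis(2,2'-bipyridine)difluororuthenium(II)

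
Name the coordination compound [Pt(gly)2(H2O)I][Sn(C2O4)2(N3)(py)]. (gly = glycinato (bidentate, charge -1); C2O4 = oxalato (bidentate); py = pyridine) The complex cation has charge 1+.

Both ions are complex: the cation is named first with the plain metal name, the anion second with the -ate form; each ion's ligands are alphabetised independently.
The complex cation is given as 1+; its ligand charges sum to -3, so Pt = +4.
A 1:1 salt means the anion carries the equal and opposite charge, 1−.
Anion: ligand charges sum to -5; for the ion to be 1−, Sn = +4.

aquabis(glycinato)iodoplatinum(IV) azidodioxalato(pyridine)stannate(IV)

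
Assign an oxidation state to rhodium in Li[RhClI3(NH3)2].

+3

1 lithium outside the brackets (+1 each) → the complex ion is 1−.
Ligand charges: 2×NH3 neutral; 3×I = -3; 1×Cl = -1; sum -4.
Rh + (-4) = 1− ⇒ Rh is +3.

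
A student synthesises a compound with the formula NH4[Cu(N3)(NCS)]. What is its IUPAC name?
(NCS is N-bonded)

ammonium azidoisothiocyanatocuprate(I)

The 1 ammonium counter-ion carries a total charge of +1, so each complex ion is 1−.
Ligand charges: 1×isothiocyanato (-1 each), 1×azido (-1 each); total -2. So Cu + (-2) = 1−, giving Cu = +1.
Ligands are named alphabetically: azido before isothiocyanato.
The complex ion is anionic, so copper takes the -ate form cuprate(I).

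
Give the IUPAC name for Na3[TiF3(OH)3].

sodium trifluorotrihydroxotitanate(III)

The 3 sodium counter-ions carry a total charge of +3, so each complex ion is 3−.
Ligand charges: 3×hydroxo (-1 each), 3×fluoro (-1 each); total -6. So Ti + (-6) = 3−, giving Ti = +3.
Ligands are named alphabetically: fluoro before hydroxo.
The complex ion is anionic, so titanium takes the -ate form titanate(III).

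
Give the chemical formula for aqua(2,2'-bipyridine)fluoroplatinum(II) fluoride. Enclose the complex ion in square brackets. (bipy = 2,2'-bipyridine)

[Pt(bipy)F(H2O)]F

Ligands: 1 2,2'-bipyridine (bipy, neutral), 1 aqua (H2O, neutral), 1 fluoro (F, -1). Ligand charge sum = -1.
With Pt in oxidation state +2, the complex ion is [Pt...]^1+.
Charge balance with fluoride (-1) requires 1 complex ion per 1 fluoride.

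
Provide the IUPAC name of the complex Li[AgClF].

lithium chlorofluoroargentate(I)

The 1 lithium counter-ion carries a total charge of +1, so each complex ion is 1−.
Ligand charges: 1×fluoro (-1 each), 1×chloro (-1 each); total -2. So Ag + (-2) = 1−, giving Ag = +1.
Ligands are named alphabetically: chloro before fluoro.
The complex ion is anionic, so silver takes the -ate form argentate(I).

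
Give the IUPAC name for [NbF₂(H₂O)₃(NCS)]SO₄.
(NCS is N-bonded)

triaquadifluoroisothiocyanatoniobium(V) sulfate

The 1 sulfate counter-ion carries a total charge of -2, so each complex ion is 2+.
Ligand charges: 1×isothiocyanato (-1 each), 3×aqua (neutral), 2×fluoro (-1 each); total -3. So Nb + (-3) = 2+, giving Nb = +5.
Ligands are named alphabetically: aqua before fluoro before isothiocyanato.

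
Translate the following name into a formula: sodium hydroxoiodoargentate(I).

Na[AgI(OH)]

Ligands: 1 hydroxo (OH, -1), 1 iodo (I, -1). Ligand charge sum = -2.
With Ag in oxidation state +1, the complex ion is [Ag...]^1−.
Charge balance with sodium (+1) requires 1 complex ion per 1 sodium.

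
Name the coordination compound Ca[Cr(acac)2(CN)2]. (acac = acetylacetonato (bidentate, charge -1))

calcium bis(acetylacetonato)dicyanochromate(II)

The 1 calcium counter-ion carries a total charge of +2, so each complex ion is 2−.
Ligand charges: 2×acetylacetonato (-1 each), 2×cyano (-1 each); total -4. So Cr + (-4) = 2−, giving Cr = +2.
Ligands are named alphabetically: acetylacetonato before cyano.
The complex ion is anionic, so chromium takes the -ate form chromate(II).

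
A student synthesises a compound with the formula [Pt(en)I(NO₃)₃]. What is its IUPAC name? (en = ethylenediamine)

There is no counter-ion, so the complex is neutral overall.
Ligand charges: 3×nitrato (-1 each), 1×ethylenediamine (neutral), 1×iodo (-1 each); total -4. So Pt + (-4) = 0, giving Pt = +4.
Ligands are named alphabetically: ethylenediamine before iodo before nitrato.

(ethylenediamine)iodotrinitratoplatinum(IV)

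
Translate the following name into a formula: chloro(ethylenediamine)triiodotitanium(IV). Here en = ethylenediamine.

Ligands: 1 chloro (Cl, -1), 3 iodo (I, -1), 1 ethylenediamine (en, neutral). Ligand charge sum = -4.
With Ti in oxidation state +4, the complex ion is [Ti...].

[TiCl(en)I3]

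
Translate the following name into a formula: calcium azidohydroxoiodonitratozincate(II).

Ligands: 1 hydroxo (OH, -1), 1 azido (N3, -1), 1 nitrato (NO3, -1), 1 iodo (I, -1). Ligand charge sum = -4.
With Zn in oxidation state +2, the complex ion is [Zn...]^2−.
Charge balance with calcium (+2) requires 1 complex ion per 1 calcium.

Ca[ZnI(N3)(NO3)(OH)]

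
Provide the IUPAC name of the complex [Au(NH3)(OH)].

amminehydroxogold(I)

There is no counter-ion, so the complex is neutral overall.
Ligand charges: 1×ammine (neutral), 1×hydroxo (-1 each); total -1. So Au + (-1) = 0, giving Au = +1.
Ligands are named alphabetically: ammine before hydroxo.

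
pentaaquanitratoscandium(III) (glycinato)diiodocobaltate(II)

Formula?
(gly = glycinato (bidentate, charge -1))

Cation [Sc…]: ligand charges -1, Sc(III) ⇒ ion charge 2+.
Anion [Co…]: ligand charges -3, Co(II) ⇒ ion charge 1−.
One 2+ cation requires 2 of the 1− anion.

[Sc(H2O)5(NO3)][Co(gly)I2]2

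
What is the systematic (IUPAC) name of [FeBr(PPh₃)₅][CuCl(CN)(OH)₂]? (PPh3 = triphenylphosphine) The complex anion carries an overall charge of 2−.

The complex anion is given as 2−; its ligand charges sum to -4, so Cu = +2.
A 1:1 salt means the cation carries the equal and opposite charge, 2+.
Cation: ligand charges sum to -1; for the ion to be 2+, Fe = +3.

bromopentakis(triphenylphosphine)iron(III) chlorocyanodihydroxocuprate(II)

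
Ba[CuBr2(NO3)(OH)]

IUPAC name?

barium dibromohydroxonitratocuprate(II)

The 1 barium counter-ion carries a total charge of +2, so each complex ion is 2−.
Ligand charges: 1×nitrato (-1 each), 2×bromo (-1 each), 1×hydroxo (-1 each); total -4. So Cu + (-4) = 2−, giving Cu = +2.
Ligands are named alphabetically: bromo before hydroxo before nitrato.
The complex ion is anionic, so copper takes the -ate form cuprate(II).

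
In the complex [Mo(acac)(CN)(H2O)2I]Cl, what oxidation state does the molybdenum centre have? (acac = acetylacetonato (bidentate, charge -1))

+4

1 chloride outside the brackets (-1 each) → the complex ion is 1+.
Ligand charges: 1×acac = -1; 1×I = -1; 2×H2O neutral; 1×CN = -1; sum -3.
Mo + (-3) = 1+ ⇒ Mo is +4.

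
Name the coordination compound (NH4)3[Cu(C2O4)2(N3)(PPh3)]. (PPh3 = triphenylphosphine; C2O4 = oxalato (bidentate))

The 3 ammonium counter-ions carry a total charge of +3, so each complex ion is 3−.
Ligand charges: 1×triphenylphosphine (neutral), 2×oxalato (-2 each), 1×azido (-1 each); total -5. So Cu + (-5) = 3−, giving Cu = +2.
Ligands are named alphabetically: azido before oxalato before triphenylphosphine.
The complex ion is anionic, so copper takes the -ate form cuprate(II).

ammonium azidodioxalato(triphenylphosphine)cuprate(II)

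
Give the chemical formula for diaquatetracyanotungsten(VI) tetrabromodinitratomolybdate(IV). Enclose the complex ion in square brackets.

[W(CN)4(H2O)2][MoBr4(NO3)2]

Cation [W…]: ligand charges -4, W(VI) ⇒ ion charge 2+.
Anion [Mo…]: ligand charges -6, Mo(IV) ⇒ ion charge 2−.
One 2+ cation balances one 2− anion.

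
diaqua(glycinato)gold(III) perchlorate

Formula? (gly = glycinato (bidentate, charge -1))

Ligands: 1 glycinato (gly, -1), 2 aqua (H2O, neutral). Ligand charge sum = -1.
With Au in oxidation state +3, the complex ion is [Au...]^2+.
Charge balance with perchlorate (-1) requires 1 complex ion per 2 perchlorate.

[Au(gly)(H2O)2](ClO4)2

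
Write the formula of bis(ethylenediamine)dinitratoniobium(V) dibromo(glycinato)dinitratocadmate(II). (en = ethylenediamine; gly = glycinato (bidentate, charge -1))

[Nb(en)2(NO3)2][CdBr2(gly)(NO3)2]

Cation [Nb…]: ligand charges -2, Nb(V) ⇒ ion charge 3+.
Anion [Cd…]: ligand charges -5, Cd(II) ⇒ ion charge 3−.
One 3+ cation balances one 3− anion.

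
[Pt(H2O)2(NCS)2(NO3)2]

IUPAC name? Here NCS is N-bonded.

There is no counter-ion, so the complex is neutral overall.
Ligand charges: 2×nitrato (-1 each), 2×aqua (neutral), 2×isothiocyanato (-1 each); total -4. So Pt + (-4) = 0, giving Pt = +4.
Ligands are named alphabetically: aqua before isothiocyanato before nitrato.

diaquadiisothiocyanatodinitratoplatinum(IV)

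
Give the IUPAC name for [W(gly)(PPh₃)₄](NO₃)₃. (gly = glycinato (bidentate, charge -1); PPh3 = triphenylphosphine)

(glycinato)tetrakis(triphenylphosphine)tungsten(IV) nitrate

The 3 nitrate counter-ions carry a total charge of -3, so each complex ion is 3+.
Ligand charges: 1×glycinato (-1 each), 4×triphenylphosphine (neutral); total -1. So W + (-1) = 3+, giving W = +4.
Ligands are named alphabetically: glycinato before triphenylphosphine.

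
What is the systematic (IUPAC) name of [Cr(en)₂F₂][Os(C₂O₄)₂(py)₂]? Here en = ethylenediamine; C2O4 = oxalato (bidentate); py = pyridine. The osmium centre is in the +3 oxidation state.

bis(ethylenediamine)difluorochromium(III) dioxalatobis(pyridine)osmate(III)

Both ions are complex: the cation is named first with the plain metal name, the anion second with the -ate form; each ion's ligands are alphabetised independently.
Os is given as +3; the anion's ligand charges sum to -4, so the complex anion is 1−.
A 1:1 salt means the cation carries the equal and opposite charge, 1+.
Cation: ligand charges sum to -2; for the ion to be 1+, Cr = +3.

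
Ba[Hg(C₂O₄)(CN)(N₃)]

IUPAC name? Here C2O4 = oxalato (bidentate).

barium azidocyanooxalatomercurate(II)

The 1 barium counter-ion carries a total charge of +2, so each complex ion is 2−.
Ligand charges: 1×azido (-1 each), 1×cyano (-1 each), 1×oxalato (-2 each); total -4. So Hg + (-4) = 2−, giving Hg = +2.
Ligands are named alphabetically: azido before cyano before oxalato.
The complex ion is anionic, so mercury takes the -ate form mercurate(II).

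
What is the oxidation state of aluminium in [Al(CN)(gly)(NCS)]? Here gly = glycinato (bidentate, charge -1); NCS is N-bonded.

No counter-ion: the bracketed complex is neutral.
Ligand charges: 1×gly = -1; 1×CN = -1; 1×NCS = -1; sum -3.
Al + (-3) = 0 ⇒ Al is +3.

+3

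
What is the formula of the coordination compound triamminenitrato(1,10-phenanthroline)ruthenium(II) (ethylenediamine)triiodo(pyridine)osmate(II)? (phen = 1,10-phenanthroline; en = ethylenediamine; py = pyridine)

[Ru(NH3)3(NO3)(phen)][Os(en)I3(py)]

Cation [Ru…]: ligand charges -1, Ru(II) ⇒ ion charge 1+.
Anion [Os…]: ligand charges -3, Os(II) ⇒ ion charge 1−.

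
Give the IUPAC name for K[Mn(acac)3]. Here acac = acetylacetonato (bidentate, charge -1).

The 1 potassium counter-ion carries a total charge of +1, so each complex ion is 1−.
Ligand charges: 3×acetylacetonato (-1 each); total -3. So Mn + (-3) = 1−, giving Mn = +2.
The complex ion is anionic, so manganese takes the -ate form manganate(II).

potassium tris(acetylacetonato)manganate(II)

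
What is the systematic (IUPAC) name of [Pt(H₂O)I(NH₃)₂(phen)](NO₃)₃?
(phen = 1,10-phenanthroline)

The 3 nitrate counter-ions carry a total charge of -3, so each complex ion is 3+.
Ligand charges: 1×aqua (neutral), 1×iodo (-1 each), 1×1,10-phenanthroline (neutral), 2×ammine (neutral); total -1. So Pt + (-1) = 3+, giving Pt = +4.
Ligands are named alphabetically: ammine before aqua before iodo before phenanthroline.

diammineaquaiodo(1,10-phenanthroline)platinum(IV) nitrate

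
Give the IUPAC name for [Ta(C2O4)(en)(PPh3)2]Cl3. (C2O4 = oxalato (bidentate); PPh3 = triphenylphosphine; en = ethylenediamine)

(ethylenediamine)oxalatobis(triphenylphosphine)tantalum(V) chloride

The 3 chloride counter-ions carry a total charge of -3, so each complex ion is 3+.
Ligand charges: 1×oxalato (-2 each), 2×triphenylphosphine (neutral), 1×ethylenediamine (neutral); total -2. So Ta + (-2) = 3+, giving Ta = +5.
Ligands are named alphabetically: ethylenediamine before oxalato before triphenylphosphine.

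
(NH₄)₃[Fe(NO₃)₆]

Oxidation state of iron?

3 ammonium outside the brackets (+1 each) → the complex ion is 3−.
Ligand charges: 6×NO3 = -6; sum -6.
Fe + (-6) = 3− ⇒ Fe is +3.

+3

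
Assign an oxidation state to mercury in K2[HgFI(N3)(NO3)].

+2

2 potassium outside the brackets (+1 each) → the complex ion is 2−.
Ligand charges: 1×F = -1; 1×N3 = -1; 1×I = -1; 1×NO3 = -1; sum -4.
Hg + (-4) = 2− ⇒ Hg is +2.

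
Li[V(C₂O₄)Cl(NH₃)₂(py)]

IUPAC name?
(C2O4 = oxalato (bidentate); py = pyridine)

The 1 lithium counter-ion carries a total charge of +1, so each complex ion is 1−.
Ligand charges: 2×ammine (neutral), 1×oxalato (-2 each), 1×chloro (-1 each), 1×pyridine (neutral); total -3. So V + (-3) = 1−, giving V = +2.
Ligands are named alphabetically: ammine before chloro before oxalato before pyridine.
The complex ion is anionic, so vanadium takes the -ate form vanadate(II).

lithium diamminechlorooxalato(pyridine)vanadate(II)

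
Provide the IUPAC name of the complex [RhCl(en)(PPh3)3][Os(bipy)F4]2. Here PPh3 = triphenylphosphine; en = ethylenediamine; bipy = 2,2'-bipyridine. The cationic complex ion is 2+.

chloro(ethylenediamine)tris(triphenylphosphine)rhodium(III) (2,2'-bipyridine)tetrafluoroosmate(III)

The complex cation is given as 2+; its ligand charges sum to -1, so Rh = +3.
With 2 anions per cation, each anion must be 2/2 = 1−.
Anion: ligand charges sum to -4; for the ion to be 1−, Os = +3.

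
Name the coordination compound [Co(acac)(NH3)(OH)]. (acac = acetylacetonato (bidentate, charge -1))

There is no counter-ion, so the complex is neutral overall.
Ligand charges: 1×hydroxo (-1 each), 1×ammine (neutral), 1×acetylacetonato (-1 each); total -2. So Co + (-2) = 0, giving Co = +2.
Ligands are named alphabetically: acetylacetonato before ammine before hydroxo.

(acetylacetonato)amminehydroxocobalt(II)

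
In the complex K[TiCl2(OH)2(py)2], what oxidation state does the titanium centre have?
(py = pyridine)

1 potassium outside the brackets (+1 each) → the complex ion is 1−.
Ligand charges: 2×OH = -2; 2×py neutral; 2×Cl = -2; sum -4.
Ti + (-4) = 1− ⇒ Ti is +3.

+3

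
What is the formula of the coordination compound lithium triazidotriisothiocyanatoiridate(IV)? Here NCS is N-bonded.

Ligands: 3 isothiocyanato (NCS, -1), 3 azido (N3, -1). Ligand charge sum = -6.
Charge balance with lithium (+1) requires 1 complex ion per 2 lithium.

Li2[Ir(N3)3(NCS)3]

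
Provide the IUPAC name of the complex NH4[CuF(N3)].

The 1 ammonium counter-ion carries a total charge of +1, so each complex ion is 1−.
Ligand charges: 1×fluoro (-1 each), 1×azido (-1 each); total -2. So Cu + (-2) = 1−, giving Cu = +1.
The complex ion is anionic, so copper takes the -ate form cuprate(I).

ammonium azidofluorocuprate(I)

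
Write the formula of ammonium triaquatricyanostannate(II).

Ligands: 3 aqua (H2O, neutral), 3 cyano (CN, -1). Ligand charge sum = -3.
With Sn in oxidation state +2, the complex ion is [Sn...]^1−.
Charge balance with ammonium (+1) requires 1 complex ion per 1 ammonium.

NH4[Sn(CN)3(H2O)3]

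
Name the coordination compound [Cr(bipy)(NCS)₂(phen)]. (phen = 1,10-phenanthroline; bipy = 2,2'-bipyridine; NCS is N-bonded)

(2,2'-bipyridine)diisothiocyanato(1,10-phenanthroline)chromium(II)

There is no counter-ion, so the complex is neutral overall.
Ligand charges: 1×1,10-phenanthroline (neutral), 1×2,2'-bipyridine (neutral), 2×isothiocyanato (-1 each); total -2. So Cr + (-2) = 0, giving Cr = +2.
Ligands are named alphabetically: bipyridine before isothiocyanato before phenanthroline.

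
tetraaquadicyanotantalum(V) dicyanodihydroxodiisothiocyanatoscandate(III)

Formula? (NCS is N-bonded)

Cation [Ta…]: ligand charges -2, Ta(V) ⇒ ion charge 3+.
Anion [Sc…]: ligand charges -6, Sc(III) ⇒ ion charge 3−.
One 3+ cation balances one 3− anion.

[Ta(CN)2(H2O)4][Sc(CN)2(NCS)2(OH)2]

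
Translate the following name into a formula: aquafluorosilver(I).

[AgF(H2O)]

Ligands: 1 aqua (H2O, neutral), 1 fluoro (F, -1). Ligand charge sum = -1.
With Ag in oxidation state +1, the complex ion is [Ag...].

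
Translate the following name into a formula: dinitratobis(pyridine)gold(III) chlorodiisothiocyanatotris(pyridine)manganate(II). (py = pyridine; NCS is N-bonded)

[Au(NO3)2(py)2][MnCl(NCS)2(py)3]

Cation [Au…]: ligand charges -2, Au(III) ⇒ ion charge 1+.
Anion [Mn…]: ligand charges -3, Mn(II) ⇒ ion charge 1−.
One 1+ cation balances one 1− anion.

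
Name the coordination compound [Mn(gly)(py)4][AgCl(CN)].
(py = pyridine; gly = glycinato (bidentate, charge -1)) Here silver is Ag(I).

(glycinato)tetrakis(pyridine)manganese(II) chlorocyanoargentate(I)

Both ions are complex: the cation is named first with the plain metal name, the anion second with the -ate form; each ion's ligands are alphabetised independently.
Ag is given as +1; the anion's ligand charges sum to -2, so the complex anion is 1−.
A 1:1 salt means the cation carries the equal and opposite charge, 1+.
Cation: ligand charges sum to -1; for the ion to be 1+, Mn = +2.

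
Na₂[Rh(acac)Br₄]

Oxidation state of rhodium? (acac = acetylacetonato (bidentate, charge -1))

+3

2 sodium outside the brackets (+1 each) → the complex ion is 2−.
Ligand charges: 4×Br = -4; 1×acac = -1; sum -5.
Rh + (-5) = 2− ⇒ Rh is +3.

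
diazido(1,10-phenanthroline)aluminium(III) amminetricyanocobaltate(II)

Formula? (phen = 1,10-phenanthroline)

[Al(N3)2(phen)][Co(CN)3(NH3)]

Cation [Al…]: ligand charges -2, Al(III) ⇒ ion charge 1+.
Anion [Co…]: ligand charges -3, Co(II) ⇒ ion charge 1−.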